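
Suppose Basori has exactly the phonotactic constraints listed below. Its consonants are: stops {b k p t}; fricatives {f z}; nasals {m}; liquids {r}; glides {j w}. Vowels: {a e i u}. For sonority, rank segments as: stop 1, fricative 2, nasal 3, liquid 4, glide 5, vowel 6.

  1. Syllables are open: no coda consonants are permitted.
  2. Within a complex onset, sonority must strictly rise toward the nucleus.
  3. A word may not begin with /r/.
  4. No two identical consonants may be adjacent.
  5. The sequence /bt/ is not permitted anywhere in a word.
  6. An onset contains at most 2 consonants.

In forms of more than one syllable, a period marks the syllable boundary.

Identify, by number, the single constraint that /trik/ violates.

1

/trik/: syllable 1 coda /k/ has 1 consonant (> 0).
This is a violation of constraint 1: "Syllables are open: no coda consonants are permitted."
The remaining constraints (2, 3, 4, 5, 6) are satisfied.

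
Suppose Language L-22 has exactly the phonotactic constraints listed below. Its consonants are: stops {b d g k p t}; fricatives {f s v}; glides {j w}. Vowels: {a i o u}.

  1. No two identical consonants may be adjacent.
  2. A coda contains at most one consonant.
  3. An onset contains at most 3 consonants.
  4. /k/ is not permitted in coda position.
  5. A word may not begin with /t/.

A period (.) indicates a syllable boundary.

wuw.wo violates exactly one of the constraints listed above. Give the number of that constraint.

1

wuw.wo: adjacent identical consonants /ww/.
This is a violation of constraint 1: "No two identical consonants may be adjacent."
The remaining constraints (2, 3, 4, 5) are satisfied.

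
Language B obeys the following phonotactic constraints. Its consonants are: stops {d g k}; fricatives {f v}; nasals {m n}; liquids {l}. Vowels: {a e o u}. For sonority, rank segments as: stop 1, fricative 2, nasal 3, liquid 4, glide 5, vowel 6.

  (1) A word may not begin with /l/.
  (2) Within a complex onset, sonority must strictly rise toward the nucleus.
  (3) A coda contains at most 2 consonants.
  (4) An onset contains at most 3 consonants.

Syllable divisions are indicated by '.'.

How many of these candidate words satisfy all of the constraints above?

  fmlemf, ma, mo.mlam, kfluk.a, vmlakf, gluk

fmlemf — σ1 onset /fml/ (2→3→4 rises), coda /mf/ (2C) ok → permitted
ma — σ1 onset /m/, coda /∅/ ok → permitted
mo.mlam — σ1 onset /m/, coda /∅/ ok; σ2 onset /ml/ (3→4 rises), coda /m/ ok → permitted
kfluk.a — σ1 onset /kfl/ (1→2→4 rises), coda /k/ ok; σ2 onset /∅/, coda /∅/ ok → permitted
vmlakf — σ1 onset /vml/ (2→3→4 rises), coda /kf/ (2C) ok → permitted
gluk — σ1 onset /gl/ (1→4 rises), coda /k/ ok → permitted
Permitted: fmlemf, ma, mo.mlam, kfluk.a, vmlakf, gluk → 6.

6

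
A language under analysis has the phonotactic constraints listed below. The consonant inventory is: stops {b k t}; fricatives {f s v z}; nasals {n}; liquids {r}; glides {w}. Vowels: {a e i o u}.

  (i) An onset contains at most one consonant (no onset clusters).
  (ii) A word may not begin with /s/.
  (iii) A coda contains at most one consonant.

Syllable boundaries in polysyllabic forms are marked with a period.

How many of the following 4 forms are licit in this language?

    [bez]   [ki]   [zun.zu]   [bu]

[bez] — σ1 onset /b/, coda /z/ ok → licit
[ki] — σ1 onset /k/, coda /∅/ ok → licit
[zun.zu] — σ1 onset /z/, coda /n/ ok; σ2 onset /z/, coda /∅/ ok → licit
[bu] — σ1 onset /b/, coda /∅/ ok → licit
Licit: [bez], [ki], [zun.zu], [bu] → 4.

4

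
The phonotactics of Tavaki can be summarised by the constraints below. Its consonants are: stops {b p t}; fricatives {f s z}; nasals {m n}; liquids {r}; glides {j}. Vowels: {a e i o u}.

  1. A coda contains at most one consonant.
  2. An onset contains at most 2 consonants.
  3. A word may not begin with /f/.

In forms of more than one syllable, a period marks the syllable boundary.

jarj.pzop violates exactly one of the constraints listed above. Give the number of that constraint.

1

jarj.pzop: syllable 1 coda /rj/ has 2 consonants (> 1).
This is a violation of constraint 1: "A coda contains at most one consonant."
The remaining constraints (2, 3) are satisfied.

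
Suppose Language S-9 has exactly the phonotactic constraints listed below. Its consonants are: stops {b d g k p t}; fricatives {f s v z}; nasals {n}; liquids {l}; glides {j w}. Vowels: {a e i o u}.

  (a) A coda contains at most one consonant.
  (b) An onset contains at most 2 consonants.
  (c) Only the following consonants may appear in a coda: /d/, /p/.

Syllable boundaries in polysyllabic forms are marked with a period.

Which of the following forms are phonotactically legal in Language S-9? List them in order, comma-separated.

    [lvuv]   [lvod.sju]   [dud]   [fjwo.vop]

[lvod.sju], [dud]

[lvuv] — violates constraint (c): syllable 1 coda contains /v/, which is not a licensed coda consonant → phonotactically illegal
[lvod.sju] — σ1 onset /lv/ (2C), coda /d/ ok; σ2 onset /sj/ (2C), coda /∅/ ok → phonotactically legal
[dud] — σ1 onset /d/, coda /d/ ok → phonotactically legal
[fjwo.vop] — violates constraint (b): syllable 1 onset /fjw/ has 3 consonants (> 2) → phonotactically illegal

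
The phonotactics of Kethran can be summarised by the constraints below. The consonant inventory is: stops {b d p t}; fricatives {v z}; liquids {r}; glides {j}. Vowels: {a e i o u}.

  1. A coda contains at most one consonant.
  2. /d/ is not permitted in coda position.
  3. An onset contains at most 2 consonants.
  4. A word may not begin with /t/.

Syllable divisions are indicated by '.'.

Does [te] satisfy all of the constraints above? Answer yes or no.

no

[te] — violates constraint 4: word begins with /t/ → ill-formed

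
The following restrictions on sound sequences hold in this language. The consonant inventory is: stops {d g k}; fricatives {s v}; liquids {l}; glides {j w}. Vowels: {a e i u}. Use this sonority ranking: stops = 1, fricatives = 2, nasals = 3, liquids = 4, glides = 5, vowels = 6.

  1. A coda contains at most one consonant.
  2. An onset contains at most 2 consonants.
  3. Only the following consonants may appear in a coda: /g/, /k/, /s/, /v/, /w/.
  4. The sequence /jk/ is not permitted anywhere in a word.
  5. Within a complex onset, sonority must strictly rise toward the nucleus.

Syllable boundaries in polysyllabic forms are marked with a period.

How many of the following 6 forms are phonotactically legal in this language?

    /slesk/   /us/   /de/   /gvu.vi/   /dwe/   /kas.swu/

/slesk/ — violates constraint 1: syllable 1 coda /sk/ has 2 consonants (> 1) → phonotactically illegal
/us/ — σ1 onset /∅/, coda /s/ ok → phonotactically legal
/de/ — σ1 onset /d/, coda /∅/ ok → phonotactically legal
/gvu.vi/ — σ1 onset /gv/ (1→2 rises), coda /∅/ ok; σ2 onset /v/, coda /∅/ ok → phonotactically legal
/dwe/ — σ1 onset /dw/ (1→5 rises), coda /∅/ ok → phonotactically legal
/kas.swu/ — σ1 onset /k/, coda /s/ ok; σ2 onset /sw/ (2→5 rises), coda /∅/ ok → phonotactically legal
Phonotactically legal: /us/, /de/, /gvu.vi/, /dwe/, /kas.swu/ → 5.

5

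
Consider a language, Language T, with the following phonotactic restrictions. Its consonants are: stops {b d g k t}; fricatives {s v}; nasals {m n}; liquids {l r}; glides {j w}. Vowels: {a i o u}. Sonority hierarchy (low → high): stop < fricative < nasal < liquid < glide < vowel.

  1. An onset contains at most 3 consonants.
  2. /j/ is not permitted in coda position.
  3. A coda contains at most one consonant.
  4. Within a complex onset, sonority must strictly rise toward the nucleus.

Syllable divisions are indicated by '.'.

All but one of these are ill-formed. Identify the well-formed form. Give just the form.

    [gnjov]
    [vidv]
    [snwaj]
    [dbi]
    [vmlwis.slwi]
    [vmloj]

[gnjov]

[gnjov] — σ1 onset /gnj/ (1→3→5 rises), coda /v/ ok → well-formed
[vidv] — violates constraint 3: syllable 1 coda /dv/ has 2 consonants (> 1) → ill-formed
[snwaj] — violates constraint 2: syllable 1 coda contains /j/ → ill-formed
[dbi] — violates constraint 4: syllable 1 onset /db/: /d/ (stop, 1) → /b/ (stop, 1) does not rise → ill-formed
[vmlwis.slwi] — violates constraint 1: syllable 1 onset /vmlw/ has 4 consonants (> 3) → ill-formed
[vmloj] — violates constraint 2: syllable 1 coda contains /j/ → ill-formed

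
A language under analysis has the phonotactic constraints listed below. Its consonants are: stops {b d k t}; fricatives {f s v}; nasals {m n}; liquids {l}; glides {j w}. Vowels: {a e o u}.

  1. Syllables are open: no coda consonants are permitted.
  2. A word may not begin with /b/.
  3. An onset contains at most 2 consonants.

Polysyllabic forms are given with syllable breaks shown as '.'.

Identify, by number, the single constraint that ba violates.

2

ba: word begins with /b/.
This is a violation of constraint 2: "A word may not begin with /b/."
The remaining constraints (1, 3) are satisfied.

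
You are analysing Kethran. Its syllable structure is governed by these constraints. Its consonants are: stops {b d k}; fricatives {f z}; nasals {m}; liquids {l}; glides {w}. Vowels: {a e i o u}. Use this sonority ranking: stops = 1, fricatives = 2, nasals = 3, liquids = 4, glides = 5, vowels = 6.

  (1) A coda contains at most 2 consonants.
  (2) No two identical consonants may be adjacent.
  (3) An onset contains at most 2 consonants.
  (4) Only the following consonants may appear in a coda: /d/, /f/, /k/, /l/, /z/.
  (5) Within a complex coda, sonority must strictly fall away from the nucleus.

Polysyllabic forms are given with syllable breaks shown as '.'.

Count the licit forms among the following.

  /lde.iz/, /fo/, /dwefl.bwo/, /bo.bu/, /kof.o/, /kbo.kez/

5

/lde.iz/ — σ1 onset /ld/ (2C), coda /∅/ ok; σ2 onset /∅/, coda /z/ ok → licit
/fo/ — σ1 onset /f/, coda /∅/ ok → licit
/dwefl.bwo/ — violates constraint 5: syllable 1 coda /fl/: /f/ (fricative, 2) → /l/ (liquid, 4) does not fall → illicit
/bo.bu/ — σ1 onset /b/, coda /∅/ ok; σ2 onset /b/, coda /∅/ ok → licit
/kof.o/ — σ1 onset /k/, coda /f/ ok; σ2 onset /∅/, coda /∅/ ok → licit
/kbo.kez/ — σ1 onset /kb/ (2C), coda /∅/ ok; σ2 onset /k/, coda /z/ ok → licit
Licit: /lde.iz/, /fo/, /bo.bu/, /kof.o/, /kbo.kez/ → 5.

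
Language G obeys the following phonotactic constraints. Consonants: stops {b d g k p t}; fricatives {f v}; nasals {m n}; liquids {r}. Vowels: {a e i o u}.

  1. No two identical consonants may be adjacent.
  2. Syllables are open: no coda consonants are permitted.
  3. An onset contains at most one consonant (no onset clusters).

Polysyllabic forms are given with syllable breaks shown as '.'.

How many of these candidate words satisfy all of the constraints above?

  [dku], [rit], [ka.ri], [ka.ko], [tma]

2

[dku] — violates constraint 3: syllable 1 onset /dk/ has 2 consonants (> 1) → ill-formed
[rit] — violates constraint 2: syllable 1 coda /t/ has 1 consonant (> 0) → ill-formed
[ka.ri] — σ1 onset /k/, coda /∅/ ok; σ2 onset /r/, coda /∅/ ok → well-formed
[ka.ko] — σ1 onset /k/, coda /∅/ ok; σ2 onset /k/, coda /∅/ ok → well-formed
[tma] — violates constraint 3: syllable 1 onset /tm/ has 2 consonants (> 1) → ill-formed
Well-formed: [ka.ri], [ka.ko] → 2.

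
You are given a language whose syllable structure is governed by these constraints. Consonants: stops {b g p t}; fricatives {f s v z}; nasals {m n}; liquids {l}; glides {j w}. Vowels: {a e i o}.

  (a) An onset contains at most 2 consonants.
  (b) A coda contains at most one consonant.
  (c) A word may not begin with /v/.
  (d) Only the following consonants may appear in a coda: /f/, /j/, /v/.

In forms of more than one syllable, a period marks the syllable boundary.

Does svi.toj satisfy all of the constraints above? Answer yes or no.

svi.toj — σ1 onset /sv/ (2C), coda /∅/ ok; σ2 onset /t/, coda /j/ ok → licit

yes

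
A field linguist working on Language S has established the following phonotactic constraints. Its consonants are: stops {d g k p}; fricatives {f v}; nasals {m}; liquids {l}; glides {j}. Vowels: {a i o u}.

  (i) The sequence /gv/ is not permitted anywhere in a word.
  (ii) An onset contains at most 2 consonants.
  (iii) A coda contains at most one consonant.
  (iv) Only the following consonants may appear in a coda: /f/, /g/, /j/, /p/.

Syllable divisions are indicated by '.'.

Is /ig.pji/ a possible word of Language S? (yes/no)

yes

/ig.pji/ — σ1 onset /∅/, coda /g/ ok; σ2 onset /pj/ (2C), coda /∅/ ok → permitted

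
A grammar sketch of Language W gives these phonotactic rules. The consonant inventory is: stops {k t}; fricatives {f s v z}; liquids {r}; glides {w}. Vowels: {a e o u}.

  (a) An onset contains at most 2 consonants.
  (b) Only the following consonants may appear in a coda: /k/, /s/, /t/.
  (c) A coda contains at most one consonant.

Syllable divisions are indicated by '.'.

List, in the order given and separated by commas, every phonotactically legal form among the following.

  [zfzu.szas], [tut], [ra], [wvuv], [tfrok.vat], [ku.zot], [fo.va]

[tut], [ra], [ku.zot], [fo.va]

[zfzu.szas] — violates constraint (a): syllable 1 onset /zfz/ has 3 consonants (> 2) → phonotactically illegal
[tut] — σ1 onset /t/, coda /t/ ok → phonotactically legal
[ra] — σ1 onset /r/, coda /∅/ ok → phonotactically legal
[wvuv] — violates constraint (b): syllable 1 coda contains /v/, which is not a licensed coda consonant → phonotactically illegal
[tfrok.vat] — violates constraint (a): syllable 1 onset /tfr/ has 3 consonants (> 2) → phonotactically illegal
[ku.zot] — σ1 onset /k/, coda /∅/ ok; σ2 onset /z/, coda /t/ ok → phonotactically legal
[fo.va] — σ1 onset /f/, coda /∅/ ok; σ2 onset /v/, coda /∅/ ok → phonotactically legal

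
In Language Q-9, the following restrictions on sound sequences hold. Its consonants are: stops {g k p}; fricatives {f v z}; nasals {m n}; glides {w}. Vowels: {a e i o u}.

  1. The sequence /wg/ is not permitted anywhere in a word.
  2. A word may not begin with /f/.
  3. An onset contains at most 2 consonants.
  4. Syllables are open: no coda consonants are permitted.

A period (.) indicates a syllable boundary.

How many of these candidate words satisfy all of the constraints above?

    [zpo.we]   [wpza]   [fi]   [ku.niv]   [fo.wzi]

1

[zpo.we] — σ1 onset /zp/ (2C), coda /∅/ ok; σ2 onset /w/, coda /∅/ ok → well-formed
[wpza] — violates constraint 3: syllable 1 onset /wpz/ has 3 consonants (> 2) → ill-formed
[fi] — violates constraint 2: word begins with /f/ → ill-formed
[ku.niv] — violates constraint 4: syllable 2 coda /v/ has 1 consonant (> 0) → ill-formed
[fo.wzi] — violates constraint 2: word begins with /f/ → ill-formed
Well-formed: [zpo.we] → 1.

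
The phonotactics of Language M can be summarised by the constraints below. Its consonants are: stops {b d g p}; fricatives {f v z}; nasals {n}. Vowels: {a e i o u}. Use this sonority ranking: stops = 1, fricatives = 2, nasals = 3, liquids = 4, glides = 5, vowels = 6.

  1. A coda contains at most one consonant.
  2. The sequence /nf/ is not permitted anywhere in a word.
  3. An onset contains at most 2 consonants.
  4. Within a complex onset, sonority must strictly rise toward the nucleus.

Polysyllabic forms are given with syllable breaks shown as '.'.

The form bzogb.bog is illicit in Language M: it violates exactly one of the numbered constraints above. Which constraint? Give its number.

bzogb.bog: syllable 1 coda /gb/ has 2 consonants (> 1).
This is a violation of constraint 1: "A coda contains at most one consonant."
The remaining constraints (2, 3, 4) are satisfied.

1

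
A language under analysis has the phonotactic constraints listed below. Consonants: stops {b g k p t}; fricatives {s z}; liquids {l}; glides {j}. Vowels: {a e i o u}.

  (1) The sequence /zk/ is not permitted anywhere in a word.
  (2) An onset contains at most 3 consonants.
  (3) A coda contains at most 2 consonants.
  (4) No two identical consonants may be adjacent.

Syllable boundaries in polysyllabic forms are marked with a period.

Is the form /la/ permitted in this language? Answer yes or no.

/la/ — σ1 onset /l/, coda /∅/ ok → permitted

yes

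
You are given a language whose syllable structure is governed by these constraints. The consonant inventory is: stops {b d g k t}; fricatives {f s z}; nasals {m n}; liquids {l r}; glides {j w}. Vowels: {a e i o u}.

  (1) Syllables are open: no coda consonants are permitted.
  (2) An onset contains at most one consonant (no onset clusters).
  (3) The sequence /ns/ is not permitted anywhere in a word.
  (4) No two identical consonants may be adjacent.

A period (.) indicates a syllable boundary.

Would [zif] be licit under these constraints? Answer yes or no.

no

[zif] — violates constraint 1: syllable 1 coda /f/ has 1 consonant (> 0) → illicit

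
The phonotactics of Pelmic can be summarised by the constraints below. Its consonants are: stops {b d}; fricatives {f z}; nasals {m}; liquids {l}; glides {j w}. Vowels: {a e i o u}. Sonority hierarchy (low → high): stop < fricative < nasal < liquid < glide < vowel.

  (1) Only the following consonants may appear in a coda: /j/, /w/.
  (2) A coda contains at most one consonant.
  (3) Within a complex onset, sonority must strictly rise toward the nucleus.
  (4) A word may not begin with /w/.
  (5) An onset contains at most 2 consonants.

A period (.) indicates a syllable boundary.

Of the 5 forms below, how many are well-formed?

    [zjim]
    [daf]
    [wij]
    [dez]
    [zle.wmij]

[zjim] — violates constraint 1: syllable 1 coda contains /m/, which is not a licensed coda consonant → ill-formed
[daf] — violates constraint 1: syllable 1 coda contains /f/, which is not a licensed coda consonant → ill-formed
[wij] — violates constraint 4: word begins with /w/ → ill-formed
[dez] — violates constraint 1: syllable 1 coda contains /z/, which is not a licensed coda consonant → ill-formed
[zle.wmij] — violates constraint 3: syllable 2 onset /wm/: /w/ (glide, 5) → /m/ (nasal, 3) does not rise → ill-formed
No form is well-formed → 0.

0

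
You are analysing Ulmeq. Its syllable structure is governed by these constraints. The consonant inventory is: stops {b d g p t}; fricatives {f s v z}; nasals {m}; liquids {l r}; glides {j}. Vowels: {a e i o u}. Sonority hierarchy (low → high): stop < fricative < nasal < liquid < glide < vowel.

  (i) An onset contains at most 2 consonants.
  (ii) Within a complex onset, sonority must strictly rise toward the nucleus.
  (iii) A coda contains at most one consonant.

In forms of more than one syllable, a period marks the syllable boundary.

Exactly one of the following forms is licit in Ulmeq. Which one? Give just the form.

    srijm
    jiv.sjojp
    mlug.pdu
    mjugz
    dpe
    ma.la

srijm — violates constraint (iii): syllable 1 coda /jm/ has 2 consonants (> 1) → illicit
jiv.sjojp — violates constraint (iii): syllable 2 coda /jp/ has 2 consonants (> 1) → illicit
mlug.pdu — violates constraint (ii): syllable 2 onset /pd/: /p/ (stop, 1) → /d/ (stop, 1) does not rise → illicit
mjugz — violates constraint (iii): syllable 1 coda /gz/ has 2 consonants (> 1) → illicit
dpe — violates constraint (ii): syllable 1 onset /dp/: /d/ (stop, 1) → /p/ (stop, 1) does not rise → illicit
ma.la — σ1 onset /m/, coda /∅/ ok; σ2 onset /l/, coda /∅/ ok → licit

ma.la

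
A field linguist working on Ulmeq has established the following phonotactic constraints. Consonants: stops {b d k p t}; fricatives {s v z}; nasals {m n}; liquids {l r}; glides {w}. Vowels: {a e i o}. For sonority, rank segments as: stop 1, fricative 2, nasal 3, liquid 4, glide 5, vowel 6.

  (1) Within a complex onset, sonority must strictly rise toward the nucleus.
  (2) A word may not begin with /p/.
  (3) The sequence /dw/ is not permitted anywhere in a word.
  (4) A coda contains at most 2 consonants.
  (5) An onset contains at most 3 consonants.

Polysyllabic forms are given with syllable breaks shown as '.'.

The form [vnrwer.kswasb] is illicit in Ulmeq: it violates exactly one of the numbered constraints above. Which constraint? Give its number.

[vnrwer.kswasb]: syllable 1 onset /vnrw/ has 4 consonants (> 3).
This is a violation of constraint 5: "An onset contains at most 3 consonants."
The remaining constraints (1, 2, 3, 4) are satisfied.

5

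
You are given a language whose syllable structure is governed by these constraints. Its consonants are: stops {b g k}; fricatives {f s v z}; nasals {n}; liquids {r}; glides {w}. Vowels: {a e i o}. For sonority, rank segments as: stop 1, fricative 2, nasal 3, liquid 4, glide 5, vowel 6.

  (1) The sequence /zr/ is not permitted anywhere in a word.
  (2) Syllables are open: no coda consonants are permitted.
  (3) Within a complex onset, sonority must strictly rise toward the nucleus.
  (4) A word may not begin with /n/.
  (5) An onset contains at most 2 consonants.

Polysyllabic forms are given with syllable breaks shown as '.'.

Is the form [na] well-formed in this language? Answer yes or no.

no

[na] — violates constraint 4: word begins with /n/ → ill-formed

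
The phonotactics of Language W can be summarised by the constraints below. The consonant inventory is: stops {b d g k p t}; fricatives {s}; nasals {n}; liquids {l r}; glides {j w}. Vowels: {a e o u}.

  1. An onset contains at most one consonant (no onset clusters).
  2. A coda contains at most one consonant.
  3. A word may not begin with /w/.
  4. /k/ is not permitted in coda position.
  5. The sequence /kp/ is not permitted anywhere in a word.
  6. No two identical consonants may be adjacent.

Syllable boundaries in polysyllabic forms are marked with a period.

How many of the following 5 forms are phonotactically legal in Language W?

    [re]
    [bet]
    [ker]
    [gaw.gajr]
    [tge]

[re] — σ1 onset /r/, coda /∅/ ok → phonotactically legal
[bet] — σ1 onset /b/, coda /t/ ok → phonotactically legal
[ker] — σ1 onset /k/, coda /r/ ok → phonotactically legal
[gaw.gajr] — violates constraint 2: syllable 2 coda /jr/ has 2 consonants (> 1) → phonotactically illegal
[tge] — violates constraint 1: syllable 1 onset /tg/ has 2 consonants (> 1) → phonotactically illegal
Phonotactically legal: [re], [bet], [ker] → 3.

3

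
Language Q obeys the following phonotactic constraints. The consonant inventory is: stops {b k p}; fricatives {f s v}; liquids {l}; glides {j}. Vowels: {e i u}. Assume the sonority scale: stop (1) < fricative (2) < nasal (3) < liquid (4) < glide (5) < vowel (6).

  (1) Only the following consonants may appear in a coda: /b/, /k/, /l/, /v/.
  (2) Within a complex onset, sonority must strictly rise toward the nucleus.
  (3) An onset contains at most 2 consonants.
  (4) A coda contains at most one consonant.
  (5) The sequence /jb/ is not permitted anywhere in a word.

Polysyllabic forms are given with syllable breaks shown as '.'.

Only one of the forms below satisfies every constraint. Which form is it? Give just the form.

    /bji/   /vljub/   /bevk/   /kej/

/bji/ — σ1 onset /bj/ (1→5 rises), coda /∅/ ok → permitted
/vljub/ — violates constraint 3: syllable 1 onset /vlj/ has 3 consonants (> 2) → not permitted
/bevk/ — violates constraint 4: syllable 1 coda /vk/ has 2 consonants (> 1) → not permitted
/kej/ — violates constraint 1: syllable 1 coda contains /j/, which is not a licensed coda consonant → not permitted

/bji/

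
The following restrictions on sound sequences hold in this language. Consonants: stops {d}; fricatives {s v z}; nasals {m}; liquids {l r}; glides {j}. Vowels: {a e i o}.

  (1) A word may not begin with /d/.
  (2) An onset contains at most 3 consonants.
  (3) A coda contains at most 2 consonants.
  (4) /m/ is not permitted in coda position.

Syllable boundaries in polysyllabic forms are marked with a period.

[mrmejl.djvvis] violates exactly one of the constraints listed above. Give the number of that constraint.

[mrmejl.djvvis]: syllable 2 onset /djvv/ has 4 consonants (> 3).
This is a violation of constraint 2: "An onset contains at most 3 consonants."
The remaining constraints (1, 3, 4) are satisfied.

2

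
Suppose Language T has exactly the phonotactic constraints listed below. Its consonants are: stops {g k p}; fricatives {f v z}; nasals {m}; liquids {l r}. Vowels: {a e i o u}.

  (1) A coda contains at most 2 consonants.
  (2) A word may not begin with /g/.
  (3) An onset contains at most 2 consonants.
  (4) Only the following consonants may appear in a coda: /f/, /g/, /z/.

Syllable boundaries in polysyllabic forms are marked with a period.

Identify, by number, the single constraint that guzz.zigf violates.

guzz.zigf: word begins with /g/.
This is a violation of constraint 2: "A word may not begin with /g/."
The remaining constraints (1, 3, 4) are satisfied.

2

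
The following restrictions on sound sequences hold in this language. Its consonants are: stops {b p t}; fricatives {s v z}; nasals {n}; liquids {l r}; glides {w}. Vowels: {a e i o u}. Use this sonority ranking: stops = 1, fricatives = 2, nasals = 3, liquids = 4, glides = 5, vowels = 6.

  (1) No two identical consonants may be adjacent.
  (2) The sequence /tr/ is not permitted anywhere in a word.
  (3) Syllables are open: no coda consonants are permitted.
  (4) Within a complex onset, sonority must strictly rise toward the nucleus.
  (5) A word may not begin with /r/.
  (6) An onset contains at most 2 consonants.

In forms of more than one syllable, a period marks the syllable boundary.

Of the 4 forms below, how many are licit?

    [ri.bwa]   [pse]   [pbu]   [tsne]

[ri.bwa] — violates constraint 5: word begins with /r/ → illicit
[pse] — σ1 onset /ps/ (1→2 rises), coda /∅/ ok → licit
[pbu] — violates constraint 4: syllable 1 onset /pb/: /p/ (stop, 1) → /b/ (stop, 1) does not rise → illicit
[tsne] — violates constraint 6: syllable 1 onset /tsn/ has 3 consonants (> 2) → illicit
Licit: [pse] → 1.

1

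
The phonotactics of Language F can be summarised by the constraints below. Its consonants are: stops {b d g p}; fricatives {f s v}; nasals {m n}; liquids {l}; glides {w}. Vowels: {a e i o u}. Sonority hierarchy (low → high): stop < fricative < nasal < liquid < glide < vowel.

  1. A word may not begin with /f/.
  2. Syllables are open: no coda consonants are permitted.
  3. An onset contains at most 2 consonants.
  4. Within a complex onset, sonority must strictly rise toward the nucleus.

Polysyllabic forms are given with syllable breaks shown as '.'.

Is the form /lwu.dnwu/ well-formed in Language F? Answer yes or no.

no

/lwu.dnwu/ — violates constraint 3: syllable 2 onset /dnw/ has 3 consonants (> 2) → ill-formed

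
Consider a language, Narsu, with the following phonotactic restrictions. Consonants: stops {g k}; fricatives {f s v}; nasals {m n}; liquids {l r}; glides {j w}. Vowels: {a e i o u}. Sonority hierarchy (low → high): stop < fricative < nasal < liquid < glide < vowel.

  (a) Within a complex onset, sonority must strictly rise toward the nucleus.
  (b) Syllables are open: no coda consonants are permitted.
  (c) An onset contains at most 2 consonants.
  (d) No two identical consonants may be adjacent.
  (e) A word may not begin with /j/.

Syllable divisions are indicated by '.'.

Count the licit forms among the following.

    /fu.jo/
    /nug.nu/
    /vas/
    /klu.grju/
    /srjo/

1

/fu.jo/ — σ1 onset /f/, coda /∅/ ok; σ2 onset /j/, coda /∅/ ok → licit
/nug.nu/ — violates constraint (b): syllable 1 coda /g/ has 1 consonant (> 0) → illicit
/vas/ — violates constraint (b): syllable 1 coda /s/ has 1 consonant (> 0) → illicit
/klu.grju/ — violates constraint (c): syllable 2 onset /grj/ has 3 consonants (> 2) → illicit
/srjo/ — violates constraint (c): syllable 1 onset /srj/ has 3 consonants (> 2) → illicit
Licit: /fu.jo/ → 1.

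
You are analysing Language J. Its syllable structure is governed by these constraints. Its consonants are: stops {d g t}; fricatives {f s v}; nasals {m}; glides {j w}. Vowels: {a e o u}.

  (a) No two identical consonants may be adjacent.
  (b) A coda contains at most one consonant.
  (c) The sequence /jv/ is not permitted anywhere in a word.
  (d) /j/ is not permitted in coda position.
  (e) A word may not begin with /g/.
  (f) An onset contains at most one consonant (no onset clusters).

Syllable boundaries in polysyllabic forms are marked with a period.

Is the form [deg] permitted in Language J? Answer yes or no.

[deg] — σ1 onset /d/, coda /g/ ok → permitted

yes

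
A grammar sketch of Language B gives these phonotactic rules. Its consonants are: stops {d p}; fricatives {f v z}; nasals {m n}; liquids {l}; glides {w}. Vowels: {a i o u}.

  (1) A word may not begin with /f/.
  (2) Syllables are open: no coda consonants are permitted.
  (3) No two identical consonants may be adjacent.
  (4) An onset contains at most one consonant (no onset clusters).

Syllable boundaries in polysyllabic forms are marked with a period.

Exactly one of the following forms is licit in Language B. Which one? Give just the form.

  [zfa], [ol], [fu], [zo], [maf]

[zfa] — violates constraint 4: syllable 1 onset /zf/ has 2 consonants (> 1) → illicit
[ol] — violates constraint 2: syllable 1 coda /l/ has 1 consonant (> 0) → illicit
[fu] — violates constraint 1: word begins with /f/ → illicit
[zo] — σ1 onset /z/, coda /∅/ ok → licit
[maf] — violates constraint 2: syllable 1 coda /f/ has 1 consonant (> 0) → illicit

[zo]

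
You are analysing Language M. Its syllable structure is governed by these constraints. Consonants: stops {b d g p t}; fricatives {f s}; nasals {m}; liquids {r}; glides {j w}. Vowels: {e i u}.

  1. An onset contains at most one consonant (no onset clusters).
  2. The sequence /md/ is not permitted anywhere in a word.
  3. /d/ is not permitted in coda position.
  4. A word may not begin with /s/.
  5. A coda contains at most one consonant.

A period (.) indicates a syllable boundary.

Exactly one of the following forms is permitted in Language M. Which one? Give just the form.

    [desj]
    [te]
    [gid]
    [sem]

[desj] — violates constraint 5: syllable 1 coda /sj/ has 2 consonants (> 1) → not permitted
[te] — σ1 onset /t/, coda /∅/ ok → permitted
[gid] — violates constraint 3: syllable 1 coda contains /d/ → not permitted
[sem] — violates constraint 4: word begins with /s/ → not permitted

[te]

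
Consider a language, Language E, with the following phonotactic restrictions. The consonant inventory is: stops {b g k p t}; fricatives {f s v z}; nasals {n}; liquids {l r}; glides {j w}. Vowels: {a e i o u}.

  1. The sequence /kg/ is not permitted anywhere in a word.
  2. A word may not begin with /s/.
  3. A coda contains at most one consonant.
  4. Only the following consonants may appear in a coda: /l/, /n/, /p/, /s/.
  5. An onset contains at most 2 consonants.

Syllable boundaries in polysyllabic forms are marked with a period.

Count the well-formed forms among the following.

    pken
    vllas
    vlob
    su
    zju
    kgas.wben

2

pken — σ1 onset /pk/ (2C), coda /n/ ok → well-formed
vllas — violates constraint 5: syllable 1 onset /vll/ has 3 consonants (> 2) → ill-formed
vlob — violates constraint 4: syllable 1 coda contains /b/, which is not a licensed coda consonant → ill-formed
su — violates constraint 2: word begins with /s/ → ill-formed
zju — σ1 onset /zj/ (2C), coda /∅/ ok → well-formed
kgas.wben — violates constraint 1: contains banned sequence /kg/ → ill-formed
Well-formed: pken, zju → 2.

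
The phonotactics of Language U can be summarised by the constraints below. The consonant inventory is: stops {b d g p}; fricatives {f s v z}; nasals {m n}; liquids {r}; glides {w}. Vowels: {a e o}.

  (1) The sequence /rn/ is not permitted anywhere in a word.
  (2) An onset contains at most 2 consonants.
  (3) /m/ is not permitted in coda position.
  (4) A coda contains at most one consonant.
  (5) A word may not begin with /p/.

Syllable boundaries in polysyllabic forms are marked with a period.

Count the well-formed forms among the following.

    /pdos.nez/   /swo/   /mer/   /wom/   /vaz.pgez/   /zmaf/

/pdos.nez/ — violates constraint 5: word begins with /p/ → ill-formed
/swo/ — σ1 onset /sw/ (2C), coda /∅/ ok → well-formed
/mer/ — σ1 onset /m/, coda /r/ ok → well-formed
/wom/ — violates constraint 3: syllable 1 coda contains /m/ → ill-formed
/vaz.pgez/ — σ1 onset /v/, coda /z/ ok; σ2 onset /pg/ (2C), coda /z/ ok → well-formed
/zmaf/ — σ1 onset /zm/ (2C), coda /f/ ok → well-formed
Well-formed: /swo/, /mer/, /vaz.pgez/, /zmaf/ → 4.

4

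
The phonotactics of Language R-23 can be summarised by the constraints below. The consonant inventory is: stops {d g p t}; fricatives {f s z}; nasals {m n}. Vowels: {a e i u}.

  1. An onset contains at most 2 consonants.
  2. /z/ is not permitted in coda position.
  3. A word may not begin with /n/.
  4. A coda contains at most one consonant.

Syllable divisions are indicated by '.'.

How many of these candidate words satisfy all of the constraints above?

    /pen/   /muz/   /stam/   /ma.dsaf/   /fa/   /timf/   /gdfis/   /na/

4

/pen/ — σ1 onset /p/, coda /n/ ok → phonotactically legal
/muz/ — violates constraint 2: syllable 1 coda contains /z/ → phonotactically illegal
/stam/ — σ1 onset /st/ (2C), coda /m/ ok → phonotactically legal
/ma.dsaf/ — σ1 onset /m/, coda /∅/ ok; σ2 onset /ds/ (2C), coda /f/ ok → phonotactically legal
/fa/ — σ1 onset /f/, coda /∅/ ok → phonotactically legal
/timf/ — violates constraint 4: syllable 1 coda /mf/ has 2 consonants (> 1) → phonotactically illegal
/gdfis/ — violates constraint 1: syllable 1 onset /gdf/ has 3 consonants (> 2) → phonotactically illegal
/na/ — violates constraint 3: word begins with /n/ → phonotactically illegal
Phonotactically legal: /pen/, /stam/, /ma.dsaf/, /fa/ → 4.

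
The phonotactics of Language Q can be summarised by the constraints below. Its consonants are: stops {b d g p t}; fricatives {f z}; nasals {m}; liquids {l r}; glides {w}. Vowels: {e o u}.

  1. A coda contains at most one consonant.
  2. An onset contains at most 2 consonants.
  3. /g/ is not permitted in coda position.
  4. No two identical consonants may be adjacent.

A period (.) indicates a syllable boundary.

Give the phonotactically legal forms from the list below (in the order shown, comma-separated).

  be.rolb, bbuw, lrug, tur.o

be.rolb — violates constraint 1: syllable 2 coda /lb/ has 2 consonants (> 1) → phonotactically illegal
bbuw — violates constraint 4: adjacent identical consonants /bb/ → phonotactically illegal
lrug — violates constraint 3: syllable 1 coda contains /g/ → phonotactically illegal
tur.o — σ1 onset /t/, coda /r/ ok; σ2 onset /∅/, coda /∅/ ok → phonotactically legal

tur.o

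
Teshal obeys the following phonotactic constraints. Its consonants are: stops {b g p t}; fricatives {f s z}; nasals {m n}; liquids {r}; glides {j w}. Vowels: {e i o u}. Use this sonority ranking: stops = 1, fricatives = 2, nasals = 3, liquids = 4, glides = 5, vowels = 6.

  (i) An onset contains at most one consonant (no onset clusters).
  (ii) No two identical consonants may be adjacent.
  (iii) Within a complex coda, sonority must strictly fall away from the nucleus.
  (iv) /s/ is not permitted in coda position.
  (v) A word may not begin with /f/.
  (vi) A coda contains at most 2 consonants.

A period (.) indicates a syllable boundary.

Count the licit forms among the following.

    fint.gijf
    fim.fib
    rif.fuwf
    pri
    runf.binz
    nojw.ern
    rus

1

fint.gijf — violates constraint (v): word begins with /f/ → illicit
fim.fib — violates constraint (v): word begins with /f/ → illicit
rif.fuwf — violates constraint (ii): adjacent identical consonants /ff/ → illicit
pri — violates constraint (i): syllable 1 onset /pr/ has 2 consonants (> 1) → illicit
runf.binz — σ1 onset /r/, coda /nf/ (3→2 falls) ok; σ2 onset /b/, coda /nz/ (3→2 falls) ok → licit
nojw.ern — violates constraint (iii): syllable 1 coda /jw/: /j/ (glide, 5) → /w/ (glide, 5) does not fall → illicit
rus — violates constraint (iv): syllable 1 coda contains /s/ → illicit
Licit: runf.binz → 1.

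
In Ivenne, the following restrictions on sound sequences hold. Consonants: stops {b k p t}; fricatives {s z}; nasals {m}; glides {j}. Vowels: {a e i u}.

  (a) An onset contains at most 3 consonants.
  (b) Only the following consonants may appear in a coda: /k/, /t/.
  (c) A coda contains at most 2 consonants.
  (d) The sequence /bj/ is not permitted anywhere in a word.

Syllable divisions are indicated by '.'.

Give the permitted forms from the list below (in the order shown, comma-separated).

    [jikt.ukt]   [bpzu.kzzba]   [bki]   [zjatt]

[jikt.ukt], [bki], [zjatt]

[jikt.ukt] — σ1 onset /j/, coda /kt/ (2C) ok; σ2 onset /∅/, coda /kt/ (2C) ok → permitted
[bpzu.kzzba] — violates constraint (a): syllable 2 onset /kzzb/ has 4 consonants (> 3) → not permitted
[bki] — σ1 onset /bk/ (2C), coda /∅/ ok → permitted
[zjatt] — σ1 onset /zj/ (2C), coda /tt/ (2C) ok → permitted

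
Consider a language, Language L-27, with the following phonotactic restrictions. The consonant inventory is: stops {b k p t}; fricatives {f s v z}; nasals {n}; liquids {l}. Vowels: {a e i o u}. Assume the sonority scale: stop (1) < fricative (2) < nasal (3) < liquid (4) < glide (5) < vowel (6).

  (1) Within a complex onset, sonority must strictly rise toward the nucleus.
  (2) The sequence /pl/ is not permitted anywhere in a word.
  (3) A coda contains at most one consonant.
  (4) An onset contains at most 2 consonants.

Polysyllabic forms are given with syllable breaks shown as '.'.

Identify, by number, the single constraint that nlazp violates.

nlazp: syllable 1 coda /zp/ has 2 consonants (> 1).
This is a violation of constraint 3: "A coda contains at most one consonant."
The remaining constraints (1, 2, 4) are satisfied.

3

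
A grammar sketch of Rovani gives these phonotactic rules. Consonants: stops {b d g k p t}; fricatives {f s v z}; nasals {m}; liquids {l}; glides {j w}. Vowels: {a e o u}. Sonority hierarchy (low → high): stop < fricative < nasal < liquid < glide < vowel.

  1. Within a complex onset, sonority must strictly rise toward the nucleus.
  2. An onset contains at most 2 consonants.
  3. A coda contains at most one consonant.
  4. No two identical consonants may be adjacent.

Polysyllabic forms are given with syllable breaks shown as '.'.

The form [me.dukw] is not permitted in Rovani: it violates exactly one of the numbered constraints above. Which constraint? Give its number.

3

[me.dukw]: syllable 2 coda /kw/ has 2 consonants (> 1).
This is a violation of constraint 3: "A coda contains at most one consonant."
The remaining constraints (1, 2, 4) are satisfied.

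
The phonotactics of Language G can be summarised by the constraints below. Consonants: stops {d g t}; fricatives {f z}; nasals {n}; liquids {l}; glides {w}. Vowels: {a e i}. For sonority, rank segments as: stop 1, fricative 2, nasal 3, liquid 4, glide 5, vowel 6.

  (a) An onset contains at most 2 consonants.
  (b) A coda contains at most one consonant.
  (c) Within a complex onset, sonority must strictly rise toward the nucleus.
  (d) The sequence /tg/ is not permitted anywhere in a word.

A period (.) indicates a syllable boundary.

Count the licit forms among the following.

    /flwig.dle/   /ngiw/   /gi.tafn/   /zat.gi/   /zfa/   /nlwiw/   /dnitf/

/flwig.dle/ — violates constraint (a): syllable 1 onset /flw/ has 3 consonants (> 2) → illicit
/ngiw/ — violates constraint (c): syllable 1 onset /ng/: /n/ (nasal, 3) → /g/ (stop, 1) does not rise → illicit
/gi.tafn/ — violates constraint (b): syllable 2 coda /fn/ has 2 consonants (> 1) → illicit
/zat.gi/ — violates constraint (d): contains banned sequence /tg/ → illicit
/zfa/ — violates constraint (c): syllable 1 onset /zf/: /z/ (fricative, 2) → /f/ (fricative, 2) does not rise → illicit
/nlwiw/ — violates constraint (a): syllable 1 onset /nlw/ has 3 consonants (> 2) → illicit
/dnitf/ — violates constraint (b): syllable 1 coda /tf/ has 2 consonants (> 1) → illicit
No form is licit → 0.

0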